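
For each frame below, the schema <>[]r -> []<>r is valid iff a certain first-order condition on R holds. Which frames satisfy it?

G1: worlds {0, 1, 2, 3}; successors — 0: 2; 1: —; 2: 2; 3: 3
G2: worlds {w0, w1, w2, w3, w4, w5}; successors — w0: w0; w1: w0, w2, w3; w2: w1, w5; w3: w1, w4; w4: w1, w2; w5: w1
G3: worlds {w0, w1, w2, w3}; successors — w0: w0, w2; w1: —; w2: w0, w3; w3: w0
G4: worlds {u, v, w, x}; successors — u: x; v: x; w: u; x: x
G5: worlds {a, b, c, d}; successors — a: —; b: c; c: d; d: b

This is the axiom for convergence; its first-order frame correspondent is forall x forall y forall z (Rxy & Rxz -> exists w (Ryw & Rzw)).
G1: ✓.
G2: fails — Rw1w2 and Rw1w0 but w2 and w0 have no common successor.
G3: ✓.
G4: ✓.
G5: ✓.

G1, G3, G4, G5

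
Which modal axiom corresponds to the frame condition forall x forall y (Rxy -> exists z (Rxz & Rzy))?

A defining formula is □□q → □q (the C4 axiom).
Suppose □□q→□q is valid. Take Rxy and set V(q)={w : xR²w}. Then □□q at x, so □q at x, so q at y, i.e. ∃z(Rxz∧Rzy).

□□q → □q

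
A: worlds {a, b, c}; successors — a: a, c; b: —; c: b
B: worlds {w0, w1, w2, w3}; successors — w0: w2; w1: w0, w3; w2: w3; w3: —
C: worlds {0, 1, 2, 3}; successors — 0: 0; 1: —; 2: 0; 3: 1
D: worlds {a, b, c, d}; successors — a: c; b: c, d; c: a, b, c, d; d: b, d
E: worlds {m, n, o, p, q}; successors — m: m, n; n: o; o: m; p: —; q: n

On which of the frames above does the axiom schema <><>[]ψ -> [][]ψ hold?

Frame correspondent (Sahlqvist): forall x forall y forall z ((x R^2 y & x R^2 z) -> exists w (yRw & z = w)) — i.e. a generalized confluence (Geach) condition.
A: fails — aR²a, aR²b but no w with aRw and b=w.
B: fails — w0R²w3, w0R²w3 but no w with w3Rw and w3=w.
C: condition met.
D: fails — aR²a, aR²a but no w with aRw and a=w.
E: fails — mR²m, mR²o but no w with mRw and o=w.
Valid on: C.

C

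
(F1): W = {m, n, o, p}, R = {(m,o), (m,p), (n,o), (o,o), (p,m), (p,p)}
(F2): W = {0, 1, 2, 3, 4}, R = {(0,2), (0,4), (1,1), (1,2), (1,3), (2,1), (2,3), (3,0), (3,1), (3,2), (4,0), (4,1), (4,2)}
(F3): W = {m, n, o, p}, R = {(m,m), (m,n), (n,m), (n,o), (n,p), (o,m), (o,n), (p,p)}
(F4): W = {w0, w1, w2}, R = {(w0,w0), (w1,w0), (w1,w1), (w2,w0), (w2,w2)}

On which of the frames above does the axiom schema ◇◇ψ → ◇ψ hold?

This is the axiom for transitivity; its first-order frame correspondent is ∀x ∀y ∀z (Rxy ∧ Ryz → Rxz).
(F1): fails — Rpm and Rmo but not Rpo.
(F2): fails — R32 and R23 but not R33.
(F3): fails — Ron and Rno but not Roo.
(F4): ✓.

(F4)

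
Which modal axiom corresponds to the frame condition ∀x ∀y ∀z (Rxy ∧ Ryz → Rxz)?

□q → □□q

The condition is transitivity. The 4 schema □q → □□q defines it.
Suppose □q→□□q is valid. Take Rxy, Ryz and set V(q)={w : Rxw}. Then □q at x, so □□q at x, so □q at y, so q at z, i.e. Rxz.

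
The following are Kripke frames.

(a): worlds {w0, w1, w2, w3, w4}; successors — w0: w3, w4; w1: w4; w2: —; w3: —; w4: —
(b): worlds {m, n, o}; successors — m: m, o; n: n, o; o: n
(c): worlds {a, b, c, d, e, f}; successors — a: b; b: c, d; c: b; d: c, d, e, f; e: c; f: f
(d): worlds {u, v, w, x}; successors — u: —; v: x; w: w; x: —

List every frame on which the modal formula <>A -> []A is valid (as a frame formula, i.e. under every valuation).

Frame correspondent (Sahlqvist): forall x forall y forall z (Rxy & Rxz -> y = z) — i.e. partial functionality.
(a): fails — w0 sees both w3 and w4.
(b): fails — m sees both m and o.
(c): fails — b sees both c and d.
(d): satisfies the condition.
Valid on: (d).

(d)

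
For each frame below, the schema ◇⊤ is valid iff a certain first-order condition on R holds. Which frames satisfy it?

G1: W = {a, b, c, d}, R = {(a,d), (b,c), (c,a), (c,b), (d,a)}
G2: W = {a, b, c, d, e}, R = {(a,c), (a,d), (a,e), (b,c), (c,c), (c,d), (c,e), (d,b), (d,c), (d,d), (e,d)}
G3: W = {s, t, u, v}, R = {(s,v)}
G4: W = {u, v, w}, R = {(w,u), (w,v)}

The schema corresponds to seriality: ∀x ∃y Rxy.
G1: satisfies the condition.
G2: satisfies the condition.
G3: fails — world t has no successor.
G4: fails — world u has no successor.

G1, G2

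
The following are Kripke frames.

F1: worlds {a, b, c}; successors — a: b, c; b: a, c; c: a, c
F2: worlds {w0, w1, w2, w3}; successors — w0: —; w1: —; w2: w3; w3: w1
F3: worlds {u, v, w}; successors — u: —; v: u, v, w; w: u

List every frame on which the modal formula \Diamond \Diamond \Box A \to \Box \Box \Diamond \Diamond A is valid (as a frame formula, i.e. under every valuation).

This is the axiom for a generalized confluence (Geach) condition; its first-order frame correspondent is \forall x \forall y \forall z ((x R^2 y \wedge x R^2 z) \to \exists w (yRw \wedge z R^2 w)).
F1: holds.
F2: fails — w2R²w1, w2R²w1 but no w with w1Rw and w1R²w.
F3: fails — vR²u, vR²u but no t with uRt and uR²t.
Valid on: F1.

F1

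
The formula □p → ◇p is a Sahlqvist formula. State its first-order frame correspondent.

This schema is the D axiom.
Its frame correspondent is seriality — ∀x ∃y Rxy.

Seriality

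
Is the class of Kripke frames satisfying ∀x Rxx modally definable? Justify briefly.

Yes, by □p → p

Yes: it is reflexivity, defined by the T schema □p → p.
Suppose □p→p is valid. At any x set V(p)={w : Rxw}. Then □p holds at x, so p holds at x, i.e. Rxx.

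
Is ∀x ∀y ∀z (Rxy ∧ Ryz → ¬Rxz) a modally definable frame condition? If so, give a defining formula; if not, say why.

Not definable by any modal formula

Any modally definable frame class is closed under surjective bounded morphisms.
The 7-cycle (worlds a,b,c,d,e,f,g with a→b→c→d→e→f→g→a) is intransitive. Mapping every world to a single reflexive point • is a surjective bounded morphism; the reflexive point is not intransitive (R••∧R•• but R••).
So no modal formula (or set of formulas) defines exactly the intransitive frames.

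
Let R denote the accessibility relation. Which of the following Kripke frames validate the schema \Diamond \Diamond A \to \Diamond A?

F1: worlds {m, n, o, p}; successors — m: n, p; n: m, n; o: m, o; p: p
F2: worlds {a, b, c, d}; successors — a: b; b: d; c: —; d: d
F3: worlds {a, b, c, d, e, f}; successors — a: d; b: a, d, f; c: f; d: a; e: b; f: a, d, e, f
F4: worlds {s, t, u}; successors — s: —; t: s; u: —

F4

The schema corresponds to transitivity: \forall x \forall y \forall z (Rxy \wedge Ryz \to Rxz).
F1: fails — Rom and Rmn but not Ron.
F2: fails — Rab and Rbd but not Rad.
F3: fails — Reb and Rbf but not Ref.
F4: condition met.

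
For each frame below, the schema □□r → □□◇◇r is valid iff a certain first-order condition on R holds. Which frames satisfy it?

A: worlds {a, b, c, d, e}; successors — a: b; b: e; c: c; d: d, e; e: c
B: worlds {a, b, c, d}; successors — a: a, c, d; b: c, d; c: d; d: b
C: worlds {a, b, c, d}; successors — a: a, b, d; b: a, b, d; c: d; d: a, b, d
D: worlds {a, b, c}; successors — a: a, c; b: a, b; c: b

C, D

This is the axiom for a generalized confluence (Geach) condition; its first-order frame correspondent is ∀x ∀z (xR²z → ∃w (xR²w ∧ zR²w)).
A: fails — aR²e but no w with aR²w and eR²w.
B: fails — dR²c but no w with dR²w and cR²w.
C: condition met.
D: condition met.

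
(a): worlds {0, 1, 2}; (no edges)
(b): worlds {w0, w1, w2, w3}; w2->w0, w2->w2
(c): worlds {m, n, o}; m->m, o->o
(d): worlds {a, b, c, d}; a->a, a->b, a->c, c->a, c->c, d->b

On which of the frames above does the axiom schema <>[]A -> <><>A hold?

The schema corresponds to a generalized confluence (Geach) condition: forall x forall y (xRy -> exists w (yRw & x R^2 w)).
(a): condition met.
(b): fails — w2Rw0 but no w with w0Rw and w2R²w.
(c): condition met.
(d): fails — aRb but no w with bRw and aR²w.

(a), (c)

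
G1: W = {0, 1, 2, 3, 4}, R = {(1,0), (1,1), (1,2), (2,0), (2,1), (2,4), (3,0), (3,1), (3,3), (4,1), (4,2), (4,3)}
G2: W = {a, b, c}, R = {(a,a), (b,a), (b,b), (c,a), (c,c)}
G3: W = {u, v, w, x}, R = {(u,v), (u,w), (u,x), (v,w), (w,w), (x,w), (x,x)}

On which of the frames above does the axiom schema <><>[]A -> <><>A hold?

The schema corresponds to a generalized confluence (Geach) condition: forall x forall y (x R^2 y -> exists w (yRw & x R^2 w)).
G1: fails — 1R²0 but no w with 0Rw and 1R²w.
G2: condition met.
G3: condition met.
Valid on: G2, G3.

G2, G3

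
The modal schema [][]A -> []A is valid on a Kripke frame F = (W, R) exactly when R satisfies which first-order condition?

Suppose □□A→□A is valid. Take Rxy and set V(A)={w : xR²w}. Then □□A at x, so □A at x, so A at y, i.e. ∃z(Rxz∧Rzy).
Conversely, any frame satisfying forall x forall y (Rxy -> exists z (Rxz & Rzy)) validates the schema.
Frame condition: forall x forall y (Rxy -> exists z (Rxz & Rzy)).

Density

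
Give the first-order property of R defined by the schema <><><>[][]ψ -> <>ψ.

This is a Sahlqvist (Geach-type) schema ◇^3□^2ψ → □^0◇^1ψ.
First-order correspondent: forall x forall y (x R^3 y -> exists w (y R^2 w & xRw)).

forall x forall y (x R^3 y -> exists w (y R^2 w & xRw))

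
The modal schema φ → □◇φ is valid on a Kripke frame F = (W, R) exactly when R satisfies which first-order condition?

Suppose φ→□◇φ is valid. Take Rxy and set V(φ)={x}. Then φ at x, so □◇φ at x, so ◇φ at y, so some z with Ryz has φ; z=x, i.e. Ryx.
The converse is a direct semantic check.
So the correspondent is symmetry.

symmetry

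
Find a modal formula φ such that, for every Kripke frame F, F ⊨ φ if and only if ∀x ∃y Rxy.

□q → ◇q

A defining formula is □q → ◇q (the D axiom).
Suppose □q→◇q is valid. At any x set V(q)=W. Then □q at x, so ◇q at x, so x has a successor.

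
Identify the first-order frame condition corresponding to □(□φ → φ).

Suppose □(□φ→φ) is valid. Take Rxy and set V(φ)={w : Ryw}. Then at y, □φ holds; since □(□φ→φ) at x, □φ→φ at y, so φ at y, i.e. Ryy.
Conversely, any frame satisfying ∀x ∀y (Rxy → Ryy) validates the schema.
Frame condition: ∀x ∀y (Rxy → Ryy).

shift-reflexivity: ∀x ∀y (Rxy → Ryy)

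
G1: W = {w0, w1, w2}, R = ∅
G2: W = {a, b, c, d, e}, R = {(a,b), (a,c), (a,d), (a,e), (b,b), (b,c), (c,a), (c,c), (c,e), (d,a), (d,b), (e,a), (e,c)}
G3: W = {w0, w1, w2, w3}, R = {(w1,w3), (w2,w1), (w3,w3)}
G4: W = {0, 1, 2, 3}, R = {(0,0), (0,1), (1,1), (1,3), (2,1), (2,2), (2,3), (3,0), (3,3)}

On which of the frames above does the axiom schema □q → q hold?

This is the axiom for reflexivity; its first-order frame correspondent is ∀x Rxx.
G1: fails — world w0 does not see itself.
G2: fails — world a does not see itself.
G3: fails — world w0 does not see itself.
G4: condition met.
Valid on: G4.

G4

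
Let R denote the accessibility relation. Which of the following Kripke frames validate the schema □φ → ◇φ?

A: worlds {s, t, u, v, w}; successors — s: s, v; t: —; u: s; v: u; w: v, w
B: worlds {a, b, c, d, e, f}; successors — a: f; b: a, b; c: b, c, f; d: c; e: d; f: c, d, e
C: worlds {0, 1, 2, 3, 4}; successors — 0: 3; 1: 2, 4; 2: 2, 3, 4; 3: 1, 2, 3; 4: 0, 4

The schema corresponds to seriality: ∀x ∃y Rxy.
A: fails — world t has no successor.
B: condition met.
C: condition met.
Valid on: B, C.

B, C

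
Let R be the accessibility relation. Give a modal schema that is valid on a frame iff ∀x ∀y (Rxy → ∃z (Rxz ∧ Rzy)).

□□p → □p

A defining formula is □□p → □p (the C4 axiom).
Suppose □□p→□p is valid. Take Rxy and set V(p)={w : xR²w}. Then □□p at x, so □p at x, so p at y, i.e. ∃z(Rxz∧Rzy).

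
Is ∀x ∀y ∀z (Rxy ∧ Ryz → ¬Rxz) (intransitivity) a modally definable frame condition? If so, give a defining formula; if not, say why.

Modal frame validity is preserved under surjective bounded morphisms.
The 5-cycle (worlds a,b,c,d,e with a→b→c→d→e→a) is intransitive. Mapping every world to a single reflexive point • is a surjective bounded morphism; the reflexive point is not intransitive (R••∧R•• but R••).
So no modal formula (or set of formulas) defines exactly the intransitive frames.

No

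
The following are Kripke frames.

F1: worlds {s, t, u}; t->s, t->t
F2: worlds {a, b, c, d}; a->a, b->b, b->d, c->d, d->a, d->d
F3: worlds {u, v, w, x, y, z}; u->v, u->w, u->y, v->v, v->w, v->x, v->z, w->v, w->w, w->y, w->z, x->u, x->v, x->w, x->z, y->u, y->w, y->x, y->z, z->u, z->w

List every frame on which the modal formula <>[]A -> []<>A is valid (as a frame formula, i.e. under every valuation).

F2, F3

The schema corresponds to convergence: forall x forall y forall z (Rxy & Rxz -> exists w (Ryw & Rzw)).
F1: fails — Rtt and Rts but t and s have no common successor.
F2: condition met.
F3: condition met.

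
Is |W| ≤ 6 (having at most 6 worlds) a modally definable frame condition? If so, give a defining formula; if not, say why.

Any modally definable frame class is closed under disjoint unions.
Any modal formula valid on each of 7 disjoint one-world frames is valid on their disjoint union (validity is preserved under disjoint unions). Each one-world frame has |W|=1≤6, but the union has |W|=7.
So no modal formula (or set of formulas) defines exactly the |W|≤6 frames.

No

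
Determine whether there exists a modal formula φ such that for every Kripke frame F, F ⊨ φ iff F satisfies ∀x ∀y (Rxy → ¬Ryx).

If a class were modally definable it would be closed under surjective bounded morphisms (Goldblatt–Thomason).
The 5-cycle (worlds a,b,c,d,e with a→b→c→d→e→a) is asymmetric. Mapping every world to a single reflexive point • is a surjective bounded morphism, and the reflexive point is not asymmetric (R•• but asymmetry requires ¬R••).
So no modal formula (or set of formulas) defines exactly the asymmetric frames.

Not modally definable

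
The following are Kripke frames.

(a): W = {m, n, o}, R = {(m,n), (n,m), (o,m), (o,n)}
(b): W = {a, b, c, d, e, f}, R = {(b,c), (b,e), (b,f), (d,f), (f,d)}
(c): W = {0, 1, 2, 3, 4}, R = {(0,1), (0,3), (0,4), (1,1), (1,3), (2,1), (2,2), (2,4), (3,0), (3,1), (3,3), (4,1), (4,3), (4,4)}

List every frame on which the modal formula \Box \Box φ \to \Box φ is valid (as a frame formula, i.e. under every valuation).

(c)

This is the axiom for density; its first-order frame correspondent is \forall x \forall y (Rxy \to \exists z (Rxz \wedge Rzy)).
(a): fails — Rnm but no z with Rnz and Rzm.
(b): fails — Rbc but no z with Rbz and Rzc.
(c): condition met.
Valid on: (c).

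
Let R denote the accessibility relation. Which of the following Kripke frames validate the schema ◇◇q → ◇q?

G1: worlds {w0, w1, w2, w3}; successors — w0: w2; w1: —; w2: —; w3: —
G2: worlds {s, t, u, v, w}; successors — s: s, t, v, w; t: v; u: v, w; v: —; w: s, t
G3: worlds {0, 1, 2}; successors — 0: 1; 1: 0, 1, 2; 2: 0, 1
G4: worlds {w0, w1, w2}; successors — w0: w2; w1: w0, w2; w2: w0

Frame correspondent (Sahlqvist): ∀x ∀y ∀z (Rxy ∧ Ryz → Rxz) — i.e. transitivity.
G1: ✓.
G2: fails — Rwt and Rtv but not Rwv.
G3: fails — R01 and R10 but not R00.
G4: fails — Rw0w2 and Rw2w0 but not Rw0w0.

G1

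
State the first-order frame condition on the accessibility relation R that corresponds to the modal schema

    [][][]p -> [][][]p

This is a Sahlqvist (Geach-type) schema ◇^0□^3p → □^3◇^0p.
Minimal-valuation argument: fix x; take any y with xR^0y and any z with xR^3z. Set V(p) to the set of worlds R-reachable from y in exactly 3 steps. Then □^3p holds at y, so the antecedent holds at x; validity forces ◇^0p at z, giving a w with zR^0w and yR^3w.
First-order correspondent: forall x forall z (x R^3 z -> exists w (x R^3 w & z = w)).

forall x forall z (x R^3 z -> exists w (x R^3 w & z = w))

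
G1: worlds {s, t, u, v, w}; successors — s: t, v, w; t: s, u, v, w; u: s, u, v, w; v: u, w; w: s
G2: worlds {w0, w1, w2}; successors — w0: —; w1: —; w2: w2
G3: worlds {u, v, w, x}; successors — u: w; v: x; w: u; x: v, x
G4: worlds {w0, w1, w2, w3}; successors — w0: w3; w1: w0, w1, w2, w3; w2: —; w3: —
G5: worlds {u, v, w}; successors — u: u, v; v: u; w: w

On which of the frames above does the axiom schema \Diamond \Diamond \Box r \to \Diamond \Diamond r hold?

G2, G5

The schema corresponds to a generalized confluence (Geach) condition: \forall x \forall y (x R^2 y \to \exists w (yRw \wedge x R^2 w)).
G1: fails — wR²w but no w* with wRw* and wR²w*.
G2: ✓.
G3: fails — uR²u but no t with uRt and uR²t.
G4: fails — w1R²w2 but no w with w2Rw and w1R²w.
G5: ✓.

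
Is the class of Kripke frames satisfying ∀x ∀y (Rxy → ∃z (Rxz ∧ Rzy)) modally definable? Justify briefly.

Yes, by □□p → □p

Yes: it is density, defined by the C4 schema □□p → □p.
Suppose □□p→□p is valid. Take Rxy and set V(p)={w : xR²w}. Then □□p at x, so □p at x, so p at y, i.e. ∃z(Rxz∧Rzy).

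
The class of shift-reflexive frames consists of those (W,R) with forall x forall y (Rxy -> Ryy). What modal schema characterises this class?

□(□q → q)

The condition is shift-reflexivity. The T□ schema □(□q → q) defines it.
Suppose □(□q→q) is valid. Take Rxy and set V(q)={w : Ryw}. Then at y, □q holds; since □(□q→q) at x, □q→q at y, so q at y, i.e. Ryy.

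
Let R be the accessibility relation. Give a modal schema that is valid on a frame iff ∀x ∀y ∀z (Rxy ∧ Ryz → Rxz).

□q → □□q

A defining formula is □q → □□q (the 4 axiom).
Suppose □q→□□q is valid. Take Rxy, Ryz and set V(q)={w : Rxw}. Then □q at x, so □□q at x, so □q at y, so q at z, i.e. Rxz.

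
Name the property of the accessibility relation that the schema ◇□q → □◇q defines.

Suppose ◇□q→□◇q is valid. Take Rxy, Rxz and set V(q)={w : Ryw}. Then □q at y so ◇□q at x, so □◇q at x, so ◇q at z, giving w with Rzw and Ryw.
The converse is a direct semantic check.
So the correspondent is convergence.

convergence: ∀x ∀y ∀z (Rxy ∧ Rxz → ∃w (Ryw ∧ Rzw))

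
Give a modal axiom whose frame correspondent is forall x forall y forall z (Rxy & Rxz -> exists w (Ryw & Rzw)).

This is convergence; the standard corresponding axiom is .2: ◇□s → □◇s.

◇□s → □◇s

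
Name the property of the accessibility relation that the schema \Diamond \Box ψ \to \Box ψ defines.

The Euclidean property

Equivalently (dual form): ◇ψ → □◇ψ.
Suppose ◇ψ→□◇ψ is valid. Take Rxy, Rxz and set V(ψ)={y}. Then ◇ψ at x, so □◇ψ at x, so ◇ψ at z, so some w with Rzw has ψ; w=y, i.e. Rzy. By symmetry of the argument, Ryz.
Conversely, any frame satisfying \forall x \forall y \forall z (Rxy \wedge Rxz \to Ryz) validates the schema.
Frame condition: \forall x \forall y \forall z (Rxy \wedge Rxz \to Ryz).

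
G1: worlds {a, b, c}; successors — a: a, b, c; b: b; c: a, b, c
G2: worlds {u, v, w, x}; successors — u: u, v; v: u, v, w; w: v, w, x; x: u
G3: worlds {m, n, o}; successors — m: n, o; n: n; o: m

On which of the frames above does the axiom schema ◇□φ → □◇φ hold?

G1

Frame correspondent (Sahlqvist): ∀x ∀y ∀z (Rxy ∧ Rxz → ∃w (Ryw ∧ Rzw)) — i.e. convergence.
G1: condition met.
G2: fails — Rww and Rwx but w and x have no common successor.
G3: fails — Rmo and Rmn but o and n have no common successor.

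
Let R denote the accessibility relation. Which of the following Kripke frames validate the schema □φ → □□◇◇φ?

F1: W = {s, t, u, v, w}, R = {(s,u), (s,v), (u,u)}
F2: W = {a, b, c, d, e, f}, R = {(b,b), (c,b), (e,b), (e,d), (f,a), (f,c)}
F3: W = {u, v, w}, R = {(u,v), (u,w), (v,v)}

F1, F3

Frame correspondent (Sahlqvist): ∀x ∀z (xR²z → ∃w (xRw ∧ zR²w)) — i.e. a generalized confluence (Geach) condition.
F1: ✓.
F2: fails — fR²b but no w with fRw and bR²w.
F3: ✓.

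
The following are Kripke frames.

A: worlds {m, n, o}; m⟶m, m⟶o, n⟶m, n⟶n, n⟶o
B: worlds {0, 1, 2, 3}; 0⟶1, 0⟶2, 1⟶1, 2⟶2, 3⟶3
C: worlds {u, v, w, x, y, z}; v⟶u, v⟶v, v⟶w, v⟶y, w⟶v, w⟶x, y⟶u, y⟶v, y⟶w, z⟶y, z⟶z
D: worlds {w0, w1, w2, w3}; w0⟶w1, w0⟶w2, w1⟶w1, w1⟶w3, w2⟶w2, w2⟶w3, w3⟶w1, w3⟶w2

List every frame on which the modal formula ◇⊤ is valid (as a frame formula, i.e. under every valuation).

The schema corresponds to seriality: ∀x ∃y Rxy.
A: fails — world o has no successor.
B: condition met.
C: fails — world u has no successor.
D: condition met.

B, D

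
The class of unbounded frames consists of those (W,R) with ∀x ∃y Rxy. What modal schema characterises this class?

□ψ → ◇ψ

A defining formula is □ψ → ◇ψ (the D axiom).
Suppose □ψ→◇ψ is valid. At any x set V(ψ)=W. Then □ψ at x, so ◇ψ at x, so x has a successor.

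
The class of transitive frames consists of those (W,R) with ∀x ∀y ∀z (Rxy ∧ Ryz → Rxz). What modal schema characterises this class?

□ψ → □□ψ

This is transitivity; the standard corresponding axiom is 4: □ψ → □□ψ.
Suppose □ψ→□□ψ is valid. Take Rxy, Ryz and set V(ψ)={w : Rxw}. Then □ψ at x, so □□ψ at x, so □ψ at y, so ψ at z, i.e. Rxz.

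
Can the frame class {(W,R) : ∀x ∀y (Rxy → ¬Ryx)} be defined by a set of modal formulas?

Modal frame validity is preserved under surjective bounded morphisms.
The 5-cycle (worlds w0,w1,w2,w3,w4 with w0→w1→w2→w3→w4→w0) is asymmetric. Mapping every world to a single reflexive point • is a surjective bounded morphism, and the reflexive point is not asymmetric (R•• but asymmetry requires ¬R••).
So no modal formula (or set of formulas) defines exactly the asymmetric frames.

Not definable by any modal formula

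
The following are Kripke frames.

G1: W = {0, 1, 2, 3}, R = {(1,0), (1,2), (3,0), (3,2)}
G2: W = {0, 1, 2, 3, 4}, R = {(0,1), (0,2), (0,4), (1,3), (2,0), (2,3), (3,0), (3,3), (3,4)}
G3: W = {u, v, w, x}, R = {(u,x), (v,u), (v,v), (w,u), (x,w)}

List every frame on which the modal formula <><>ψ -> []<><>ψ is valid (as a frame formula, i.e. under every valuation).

G1

This is the axiom for a generalized confluence (Geach) condition; its first-order frame correspondent is forall x forall y forall z ((x R^2 y & xRz) -> exists w (y = w & z R^2 w)).
G1: condition met.
G2: fails — 0R²0, 0R4 but no w with 0=w and 4R²w.
G3: fails — uR²w, uRx but no t with w=t and xR²t.
Valid on: G1.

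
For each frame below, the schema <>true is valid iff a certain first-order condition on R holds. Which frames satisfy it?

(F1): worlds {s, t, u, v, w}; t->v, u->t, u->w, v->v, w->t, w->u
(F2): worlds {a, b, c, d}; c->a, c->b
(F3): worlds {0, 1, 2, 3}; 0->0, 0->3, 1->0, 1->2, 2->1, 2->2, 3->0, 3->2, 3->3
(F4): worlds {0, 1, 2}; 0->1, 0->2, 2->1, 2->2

(F3)

This is the axiom for seriality; its first-order frame correspondent is forall x exists y Rxy.
(F1): fails — world s has no successor.
(F2): fails — world a has no successor.
(F3): satisfies the condition.
(F4): fails — world 1 has no successor.
Valid on: (F3).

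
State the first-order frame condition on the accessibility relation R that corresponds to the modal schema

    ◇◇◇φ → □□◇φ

∀x ∀y ∀z ((xR³y ∧ xR²z) → ∃w (y = w ∧ zRw))

This is a Sahlqvist (Geach-type) schema ◇^3□^0φ → □^2◇^1φ.
Minimal-valuation argument: fix x; take any y with xR^3y and any z with xR^2z. Set V(φ) to the set of worlds R-reachable from y in exactly 0 steps. Then □^0φ holds at y, so the antecedent holds at x; validity forces ◇^1φ at z, giving a w with zR^1w and yR^0w.
First-order correspondent: ∀x ∀y ∀z ((xR³y ∧ xR²z) → ∃w (y = w ∧ zRw)).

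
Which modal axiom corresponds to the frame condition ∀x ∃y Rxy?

□r → ◇r

A defining formula is □r → ◇r (the D axiom).
Suppose □r→◇r is valid. At any x set V(r)=W. Then □r at x, so ◇r at x, so x has a successor.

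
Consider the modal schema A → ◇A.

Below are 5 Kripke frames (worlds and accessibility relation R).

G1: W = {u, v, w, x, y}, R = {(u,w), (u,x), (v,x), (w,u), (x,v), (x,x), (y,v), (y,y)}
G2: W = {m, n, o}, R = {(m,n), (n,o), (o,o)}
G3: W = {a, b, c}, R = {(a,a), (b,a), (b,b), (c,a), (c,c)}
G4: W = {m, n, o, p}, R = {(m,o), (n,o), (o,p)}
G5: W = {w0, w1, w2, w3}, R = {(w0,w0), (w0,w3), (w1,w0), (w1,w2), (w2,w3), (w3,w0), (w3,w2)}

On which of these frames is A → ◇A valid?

G3

The schema corresponds to reflexivity: ∀x Rxx.
G1: fails — world u does not see itself.
G2: fails — world m does not see itself.
G3: satisfies the condition.
G4: fails — world m does not see itself.
G5: fails — world w1 does not see itself.
Valid on: G3.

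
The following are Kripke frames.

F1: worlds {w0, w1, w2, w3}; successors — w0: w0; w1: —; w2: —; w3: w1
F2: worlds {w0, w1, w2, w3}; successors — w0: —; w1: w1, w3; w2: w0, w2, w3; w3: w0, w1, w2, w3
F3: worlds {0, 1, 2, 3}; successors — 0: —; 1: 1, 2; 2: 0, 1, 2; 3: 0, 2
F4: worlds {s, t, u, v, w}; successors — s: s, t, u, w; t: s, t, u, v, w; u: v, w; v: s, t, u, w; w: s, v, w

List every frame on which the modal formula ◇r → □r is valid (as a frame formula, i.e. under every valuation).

This is the axiom for partial functionality; its first-order frame correspondent is ∀x ∀y ∀z (Rxy ∧ Rxz → y = z).
F1: holds.
F2: fails — w1 sees both w1 and w3.
F3: fails — 1 sees both 1 and 2.
F4: fails — s sees both s and t.

F1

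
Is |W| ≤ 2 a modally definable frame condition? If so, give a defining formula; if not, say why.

Any modally definable frame class is closed under disjoint unions.
Any modal formula valid on each of 3 disjoint one-world frames is valid on their disjoint union (validity is preserved under disjoint unions). Each one-world frame has |W|=1≤2, but the union has |W|=3.
So no modal formula (or set of formulas) defines exactly the |W|≤2 frames.

No — not modally definable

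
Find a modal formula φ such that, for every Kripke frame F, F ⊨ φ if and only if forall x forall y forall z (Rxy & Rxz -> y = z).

The condition is partial functionality. The CD schema ◇ψ → □ψ defines it.
Suppose ◇ψ→□ψ is valid. Take Rxy, Rxz and set V(ψ)={y}. Then ◇ψ at x, so □ψ at x, so ψ at z, i.e. z=y.

◇ψ → □ψ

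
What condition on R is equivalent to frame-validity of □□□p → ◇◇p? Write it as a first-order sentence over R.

∀x ∃w (xR³w ∧ xR²w)

This is a Sahlqvist (Geach-type) schema ◇^0□^3p → □^0◇^2p.
Minimal-valuation argument: fix x; take any y with xR^0y and any z with xR^0z. Set V(p) to the set of worlds R-reachable from y in exactly 3 steps. Then □^3p holds at y, so the antecedent holds at x; validity forces ◇^2p at z, giving a w with zR^2w and yR^3w.
First-order correspondent: ∀x ∃w (xR³w ∧ xR²w).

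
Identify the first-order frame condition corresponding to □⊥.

Emptiness of R

□⊥ is valid iff no world has any successor (otherwise □⊥ fails at any world with one).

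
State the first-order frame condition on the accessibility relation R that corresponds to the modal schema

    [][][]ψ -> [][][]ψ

This is a Sahlqvist (Geach-type) schema ◇^0□^3ψ → □^3◇^0ψ.
Minimal-valuation argument: fix x; take any y with xR^0y and any z with xR^3z. Set V(ψ) to the set of worlds R-reachable from y in exactly 3 steps. Then □^3ψ holds at y, so the antecedent holds at x; validity forces ◇^0ψ at z, giving a w with zR^0w and yR^3w.
First-order correspondent: forall x forall z (x R^3 z -> exists w (x R^3 w & z = w)).

forall x forall z (x R^3 z -> exists w (x R^3 w & z = w))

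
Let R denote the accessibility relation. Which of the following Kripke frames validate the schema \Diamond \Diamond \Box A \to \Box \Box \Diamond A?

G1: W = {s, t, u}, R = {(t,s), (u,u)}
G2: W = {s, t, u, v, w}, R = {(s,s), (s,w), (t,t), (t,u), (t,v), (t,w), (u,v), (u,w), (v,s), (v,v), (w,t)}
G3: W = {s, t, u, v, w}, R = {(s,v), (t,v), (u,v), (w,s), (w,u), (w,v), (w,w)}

G1

This is the axiom for a generalized confluence (Geach) condition; its first-order frame correspondent is \forall x \forall y \forall z ((x R^2 y \wedge x R^2 z) \to \exists w (yRw \wedge zRw)).
G1: condition met.
G2: fails — sR²s, sR²w but no w* with sRw* and wRw*.
G3: fails — wR²s, wR²v but no w* with sRw* and vRw*.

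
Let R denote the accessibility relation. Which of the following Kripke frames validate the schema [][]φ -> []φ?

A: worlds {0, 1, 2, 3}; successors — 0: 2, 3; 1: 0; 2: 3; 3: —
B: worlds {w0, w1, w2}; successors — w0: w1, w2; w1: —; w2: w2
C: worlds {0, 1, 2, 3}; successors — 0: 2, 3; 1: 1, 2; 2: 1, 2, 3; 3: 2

Frame correspondent (Sahlqvist): forall x forall y (Rxy -> exists z (Rxz & Rzy)) — i.e. density.
A: fails — R10 but no z with R1z and Rz0.
B: fails — Rw0w1 but no z with Rw0z and Rzw1.
C: satisfies the condition.
Valid on: C.

C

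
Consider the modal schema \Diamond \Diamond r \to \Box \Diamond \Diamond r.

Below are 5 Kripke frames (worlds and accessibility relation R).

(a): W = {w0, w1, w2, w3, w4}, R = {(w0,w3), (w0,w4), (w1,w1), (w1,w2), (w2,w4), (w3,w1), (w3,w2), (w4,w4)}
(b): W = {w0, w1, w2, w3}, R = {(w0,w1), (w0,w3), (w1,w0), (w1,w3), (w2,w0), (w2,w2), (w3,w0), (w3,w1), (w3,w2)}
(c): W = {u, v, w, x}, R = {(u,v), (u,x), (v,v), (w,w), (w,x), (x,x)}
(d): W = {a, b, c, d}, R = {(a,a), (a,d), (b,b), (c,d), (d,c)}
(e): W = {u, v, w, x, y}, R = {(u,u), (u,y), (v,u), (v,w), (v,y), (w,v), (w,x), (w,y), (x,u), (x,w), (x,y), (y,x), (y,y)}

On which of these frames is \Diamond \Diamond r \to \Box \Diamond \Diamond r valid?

(b)

The schema corresponds to a generalized confluence (Geach) condition: \forall x \forall y \forall z ((x R^2 y \wedge xRz) \to \exists w (y = w \wedge z R^2 w)).
(a): fails — w0R²w1, w0Rw4 but no w with w1=w and w4R²w.
(b): condition met.
(c): fails — uR²v, uRx but no t with v=t and xR²t.
(d): fails — aR²a, aRd but no w with a=w and dR²w.
(e): fails — vR²v, vRu but no t with v=t and uR²t.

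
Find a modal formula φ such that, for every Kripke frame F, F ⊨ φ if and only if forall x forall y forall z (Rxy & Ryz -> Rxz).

This is transitivity; the standard corresponding axiom is 4: □q → □□q.
Suppose □q→□□q is valid. Take Rxy, Ryz and set V(q)={w : Rxw}. Then □q at x, so □□q at x, so □q at y, so q at z, i.e. Rxz.

□q → □□q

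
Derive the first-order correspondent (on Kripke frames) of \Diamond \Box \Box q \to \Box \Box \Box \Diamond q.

This is a Sahlqvist (Geach-type) schema ◇^1□^2q → □^3◇^1q.
Minimal-valuation argument: fix x; take any y with xR^1y and any z with xR^3z. Set V(q) to the set of worlds R-reachable from y in exactly 2 steps. Then □^2q holds at y, so the antecedent holds at x; validity forces ◇^1q at z, giving a w with zR^1w and yR^2w.
First-order correspondent: \forall x \forall y \forall z ((xRy \wedge x R^3 z) \to \exists w (y R^2 w \wedge zRw)).

\forall x \forall y \forall z ((xRy \wedge x R^3 z) \to \exists w (y R^2 w \wedge zRw))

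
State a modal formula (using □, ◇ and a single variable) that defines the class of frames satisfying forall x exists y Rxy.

This is seriality; the standard corresponding axiom is D: □r → ◇r.

□r → ◇r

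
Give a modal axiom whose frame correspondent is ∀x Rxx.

□p → p

The condition is reflexivity. The T schema □p → p defines it.
Suppose □p→p is valid. At any x set V(p)={w : Rxw}. Then □p holds at x, so p holds at x, i.e. Rxx.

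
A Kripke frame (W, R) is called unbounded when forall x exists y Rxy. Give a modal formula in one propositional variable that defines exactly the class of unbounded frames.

A defining formula is □ψ → ◇ψ (the D axiom).
Suppose □ψ→◇ψ is valid. At any x set V(ψ)=W. Then □ψ at x, so ◇ψ at x, so x has a successor.

□ψ → ◇ψ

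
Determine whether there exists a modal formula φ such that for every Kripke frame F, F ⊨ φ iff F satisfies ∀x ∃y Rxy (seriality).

Yes — defined by □r → ◇r

Yes: it is seriality, defined by the D schema □r → ◇r.
Suppose □r→◇r is valid. At any x set V(r)=W. Then □r at x, so ◇r at x, so x has a successor.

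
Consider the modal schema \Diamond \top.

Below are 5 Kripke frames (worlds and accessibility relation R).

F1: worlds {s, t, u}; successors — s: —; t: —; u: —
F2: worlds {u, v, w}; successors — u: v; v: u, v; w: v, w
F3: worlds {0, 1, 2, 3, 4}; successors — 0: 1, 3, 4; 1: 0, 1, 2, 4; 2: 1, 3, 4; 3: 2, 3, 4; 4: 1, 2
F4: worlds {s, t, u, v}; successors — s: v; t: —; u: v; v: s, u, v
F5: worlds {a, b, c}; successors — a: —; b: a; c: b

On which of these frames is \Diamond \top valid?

This is the axiom for seriality; its first-order frame correspondent is \forall x \exists y Rxy.
F1: fails — world s has no successor.
F2: holds.
F3: holds.
F4: fails — world t has no successor.
F5: fails — world a has no successor.

F2, F3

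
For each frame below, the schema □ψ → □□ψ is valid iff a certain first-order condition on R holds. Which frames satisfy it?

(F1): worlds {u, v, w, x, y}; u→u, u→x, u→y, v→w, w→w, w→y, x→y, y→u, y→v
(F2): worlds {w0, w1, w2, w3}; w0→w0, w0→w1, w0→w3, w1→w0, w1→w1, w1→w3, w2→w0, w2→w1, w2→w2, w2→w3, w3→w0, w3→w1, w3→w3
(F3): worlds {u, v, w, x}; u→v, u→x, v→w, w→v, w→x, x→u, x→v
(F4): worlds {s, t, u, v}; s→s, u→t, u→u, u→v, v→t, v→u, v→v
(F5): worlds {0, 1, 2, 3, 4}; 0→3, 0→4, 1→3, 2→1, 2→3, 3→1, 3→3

(F2), (F4)

The schema corresponds to transitivity: ∀x ∀y ∀z (Rxy ∧ Ryz → Rxz).
(F1): fails — Rvw and Rwy but not Rvy.
(F2): holds.
(F3): fails — Ruv and Rvw but not Ruw.
(F4): holds.
(F5): fails — R03 and R31 but not R01.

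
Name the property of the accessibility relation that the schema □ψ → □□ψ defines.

transitivity: ∀x ∀y ∀z (Rxy ∧ Ryz → Rxz)

Suppose □ψ→□□ψ is valid. Take Rxy, Ryz and set V(ψ)={w : Rxw}. Then □ψ at x, so □□ψ at x, so □ψ at y, so ψ at z, i.e. Rxz.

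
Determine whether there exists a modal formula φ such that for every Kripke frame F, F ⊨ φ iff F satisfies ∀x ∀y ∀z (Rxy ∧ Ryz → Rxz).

Yes — defined by □p → □□p

The condition is transitivity. A defining modal formula is □p → □□p.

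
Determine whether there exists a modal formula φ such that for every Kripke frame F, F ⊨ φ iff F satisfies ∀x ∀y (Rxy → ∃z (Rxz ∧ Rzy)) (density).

Yes: it is density, defined by the C4 schema □□r → □r.
Suppose □□r→□r is valid. Take Rxy and set V(r)={w : xR²w}. Then □□r at x, so □r at x, so r at y, i.e. ∃z(Rxz∧Rzy).

Yes — defined by □□r → □r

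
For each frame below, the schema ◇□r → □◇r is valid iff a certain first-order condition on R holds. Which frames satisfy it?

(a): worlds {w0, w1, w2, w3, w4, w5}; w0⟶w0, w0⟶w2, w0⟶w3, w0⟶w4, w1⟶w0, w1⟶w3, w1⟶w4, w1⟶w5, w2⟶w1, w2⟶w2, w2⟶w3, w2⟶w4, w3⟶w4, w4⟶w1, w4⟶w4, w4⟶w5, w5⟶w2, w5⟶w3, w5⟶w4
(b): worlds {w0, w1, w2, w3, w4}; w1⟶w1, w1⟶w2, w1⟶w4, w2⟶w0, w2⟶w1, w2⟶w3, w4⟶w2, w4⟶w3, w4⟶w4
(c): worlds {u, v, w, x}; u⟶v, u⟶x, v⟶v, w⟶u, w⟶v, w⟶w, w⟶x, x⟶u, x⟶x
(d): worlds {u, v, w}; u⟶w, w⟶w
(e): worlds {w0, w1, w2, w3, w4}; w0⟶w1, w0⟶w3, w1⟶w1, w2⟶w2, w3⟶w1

This is the axiom for convergence; its first-order frame correspondent is ∀x ∀y ∀z (Rxy ∧ Rxz → ∃w (Ryw ∧ Rzw)).
(a): holds.
(b): fails — Rw2w1 and Rw2w0 but w1 and w0 have no common successor.
(c): fails — Ruv and Rux but v and x have no common successor.
(d): holds.
(e): holds.
Valid on: (a), (d), (e).

(a), (d), (e)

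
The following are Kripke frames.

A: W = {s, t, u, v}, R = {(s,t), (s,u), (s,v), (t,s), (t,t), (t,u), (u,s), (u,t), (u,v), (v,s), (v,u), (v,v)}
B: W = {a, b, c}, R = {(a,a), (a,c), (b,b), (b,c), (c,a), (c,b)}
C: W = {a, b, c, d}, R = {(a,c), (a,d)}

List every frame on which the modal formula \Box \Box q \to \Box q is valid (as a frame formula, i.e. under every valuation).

The schema corresponds to density: \forall x \forall y (Rxy \to \exists z (Rxz \wedge Rzy)).
A: satisfies the condition.
B: satisfies the condition.
C: fails — Rac but no z with Raz and Rzc.
Valid on: A, B.

A, B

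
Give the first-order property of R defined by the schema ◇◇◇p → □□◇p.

This is a Sahlqvist (Geach-type) schema ◇^3□^0p → □^2◇^1p.
Minimal-valuation argument: fix x; take any y with xR^3y and any z with xR^2z. Set V(p) to the set of worlds R-reachable from y in exactly 0 steps. Then □^0p holds at y, so the antecedent holds at x; validity forces ◇^1p at z, giving a w with zR^1w and yR^0w.
First-order correspondent: ∀x ∀y ∀z ((xR³y ∧ xR²z) → ∃w (y = w ∧ zRw)).

∀x ∀y ∀z ((xR³y ∧ xR²z) → ∃w (y = w ∧ zRw))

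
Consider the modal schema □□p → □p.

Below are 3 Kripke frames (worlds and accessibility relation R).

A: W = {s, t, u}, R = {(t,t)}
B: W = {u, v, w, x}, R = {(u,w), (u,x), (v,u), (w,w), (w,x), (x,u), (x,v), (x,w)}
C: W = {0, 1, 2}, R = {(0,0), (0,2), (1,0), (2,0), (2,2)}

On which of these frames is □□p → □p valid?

A, C

The schema corresponds to density: ∀x ∀y (Rxy → ∃z (Rxz ∧ Rzy)).
A: satisfies the condition.
B: fails — Rvu but no z with Rvz and Rzu.
C: satisfies the condition.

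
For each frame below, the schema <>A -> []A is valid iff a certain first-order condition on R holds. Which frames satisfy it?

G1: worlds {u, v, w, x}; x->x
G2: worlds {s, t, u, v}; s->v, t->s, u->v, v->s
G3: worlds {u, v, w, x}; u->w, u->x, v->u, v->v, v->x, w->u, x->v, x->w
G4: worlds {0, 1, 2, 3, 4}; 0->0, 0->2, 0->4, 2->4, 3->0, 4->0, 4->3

Frame correspondent (Sahlqvist): forall x forall y forall z (Rxy & Rxz -> y = z) — i.e. partial functionality.
G1: satisfies the condition.
G2: satisfies the condition.
G3: fails — u sees both w and x.
G4: fails — 0 sees both 0 and 2.

G1, G2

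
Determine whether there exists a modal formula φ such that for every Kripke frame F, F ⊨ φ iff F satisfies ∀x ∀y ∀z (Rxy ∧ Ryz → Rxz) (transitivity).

The condition is transitivity. A defining modal formula is □r → □□r.
Suppose □r→□□r is valid. Take Rxy, Ryz and set V(r)={w : Rxw}. Then □r at x, so □□r at x, so □r at y, so r at z, i.e. Rxz.

Yes — defined by □r → □□r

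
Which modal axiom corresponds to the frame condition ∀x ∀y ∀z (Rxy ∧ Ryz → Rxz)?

This is transitivity; the standard corresponding axiom is 4: □s → □□s.
Suppose □s→□□s is valid. Take Rxy, Ryz and set V(s)={w : Rxw}. Then □s at x, so □□s at x, so □s at y, so s at z, i.e. Rxz.

□s → □□s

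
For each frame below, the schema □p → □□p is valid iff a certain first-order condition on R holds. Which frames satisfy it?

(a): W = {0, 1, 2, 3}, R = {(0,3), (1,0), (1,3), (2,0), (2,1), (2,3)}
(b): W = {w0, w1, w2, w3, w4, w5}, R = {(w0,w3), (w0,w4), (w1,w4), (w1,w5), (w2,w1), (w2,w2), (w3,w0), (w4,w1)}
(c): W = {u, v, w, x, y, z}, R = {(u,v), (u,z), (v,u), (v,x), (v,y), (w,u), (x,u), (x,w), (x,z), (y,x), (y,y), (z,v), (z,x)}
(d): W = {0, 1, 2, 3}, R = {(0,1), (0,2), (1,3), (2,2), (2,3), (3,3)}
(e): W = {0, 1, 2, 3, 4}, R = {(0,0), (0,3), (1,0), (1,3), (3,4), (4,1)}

The schema corresponds to transitivity: ∀x ∀y ∀z (Rxy ∧ Ryz → Rxz).
(a): ✓.
(b): fails — Rw0w4 and Rw4w1 but not Rw0w1.
(c): fails — Ruv and Rvu but not Ruu.
(d): fails — R02 and R23 but not R03.
(e): fails — R34 and R41 but not R31.

(a)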